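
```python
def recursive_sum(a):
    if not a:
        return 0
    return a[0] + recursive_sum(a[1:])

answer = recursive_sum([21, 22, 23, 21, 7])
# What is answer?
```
Call trace:
recursive_sum(a=[21, 22, 23, 21, 7])
  recursive_sum(a=[22, 23, 21, 7])
    recursive_sum(a=[23, 21, 7])
      recursive_sum(a=[21, 7])
        recursive_sum(a=[7])
          recursive_sum(a=[])
          -> return 0
        -> return 7
      -> return 28
    -> return 51
  -> return 73
-> return 94

Final answer: 94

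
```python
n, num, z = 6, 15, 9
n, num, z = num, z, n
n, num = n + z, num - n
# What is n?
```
Trace:
  n=6, num=15, z=9
  n=15, num=9, z=6
  n=21, num=-6, z=6

Final answer: 21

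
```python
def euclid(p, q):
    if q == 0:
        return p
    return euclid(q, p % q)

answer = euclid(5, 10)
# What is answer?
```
Call trace:
euclid(p=5, q=10)
  euclid(p=10, q=5)
    euclid(p=5, q=0)
    -> return 5
  -> return 5
-> return 5

Final answer: 5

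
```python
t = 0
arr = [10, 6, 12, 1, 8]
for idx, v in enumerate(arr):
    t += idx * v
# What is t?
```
Trace:
  t=0
  t=0, idx=0, v=10
  t=6, idx=1, v=6
  t=30, idx=2, v=12
  t=33, idx=3, v=1
  t=65, idx=4, v=8

Final answer: 65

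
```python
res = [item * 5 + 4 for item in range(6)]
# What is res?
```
Trace:
  item=0
  item=1
  item=2
  item=3
  item=4
  item=5
  res=[4, 9, 14, 19, 24, 29]

Final answer: [4, 9, 14, 19, 24, 29]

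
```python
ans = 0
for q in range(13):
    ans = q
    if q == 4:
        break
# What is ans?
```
Trace:
  ans=0
  ans=0, q=0
  ans=1, q=1
  ans=2, q=2
  ans=3, q=3
  ans=4, q=4

Final answer: 4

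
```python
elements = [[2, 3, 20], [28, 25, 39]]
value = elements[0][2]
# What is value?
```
Trace:
  elements=[[2, 3, 20], [28, 25, 39]]
  elements=[[2, 3, 20], [28, 25, 39]], value=20

Final answer: 20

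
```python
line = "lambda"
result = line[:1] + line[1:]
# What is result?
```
Trace:
  line='lambda'
  line='lambda', result='lambda'

Final answer: 'lambda'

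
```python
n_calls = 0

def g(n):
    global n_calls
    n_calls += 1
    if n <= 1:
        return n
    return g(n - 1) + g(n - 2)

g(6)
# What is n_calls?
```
Call trace (a repeated sub-call is expanded the first time; later identical calls just restate its return value):
g(n=6)
  g(n=5)
    g(n=4)
      g(n=3)
        g(n=2)
          g(n=1)
          -> return 1
          g(n=0)
          -> return 0
        -> return 1
        g(n=1)
        -> return 1
      -> return 2
      g(n=2) -> return 1  (same call as traced above)
    -> return 3
    g(n=3) -> return 2  (same call as traced above)
  -> return 5
  g(n=4) -> return 3  (same call as traced above)
-> return 8

n_calls is incremented once per call, so count the calls in each subtree. Let C(n) = number of calls made by g(n).
C(0) = C(1) = 1 (base case, no recursion); C(n) = 1 + C(n - 1) + C(n - 2) otherwise.
C(2) = 1 + C(1) + C(0) = 1 + 1 + 1 = 3
C(3) = 1 + C(2) + C(1) = 1 + 3 + 1 = 5
C(4) = 1 + C(3) + C(2) = 1 + 5 + 3 = 9
C(5) = 1 + C(4) + C(3) = 1 + 9 + 5 = 15
C(6) = 1 + C(5) + C(4) = 1 + 15 + 9 = 25
n_calls = C(6) = 25

Final answer: 25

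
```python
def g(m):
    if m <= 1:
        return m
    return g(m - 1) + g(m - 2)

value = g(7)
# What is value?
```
Call trace (a repeated sub-call is expanded the first time; later identical calls just restate its return value):
g(m=7)
  g(m=6)
    g(m=5)
      g(m=4)
        g(m=3)
          g(m=2)
            g(m=1)
            -> return 1
            g(m=0)
            -> return 0
          -> return 1
          g(m=1)
          -> return 1
        -> return 2
        g(m=2) -> return 1  (same call as traced above)
      -> return 3
      g(m=3) -> return 2  (same call as traced above)
    -> return 5
    g(m=4) -> return 3  (same call as traced above)
  -> return 8
  g(m=5) -> return 5  (same call as traced above)
-> return 13

Final answer: 13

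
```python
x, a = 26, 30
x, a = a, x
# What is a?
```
Trace:
  x=26, a=30
  x=30, a=26

Final answer: 26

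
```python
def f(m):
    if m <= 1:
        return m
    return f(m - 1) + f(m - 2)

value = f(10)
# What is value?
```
Call trace (a repeated sub-call is expanded the first time; later identical calls just restate its return value):
f(m=10)
  f(m=9)
    f(m=8)
      f(m=7)
        f(m=6)
          f(m=5)
            f(m=4)
              f(m=3)
                f(m=2)
                  f(m=1)
                  -> return 1
                  f(m=0)
                  -> return 0
                -> return 1
                f(m=1)
                -> return 1
              -> return 2
              f(m=2) -> return 1  (same call as traced above)
            -> return 3
            f(m=3) -> return 2  (same call as traced above)
          -> return 5
          f(m=4) -> return 3  (same call as traced above)
        -> return 8
        f(m=5) -> return 5  (same call as traced above)
      -> return 13
      f(m=6) -> return 8  (same call as traced above)
    -> return 21
    f(m=7) -> return 13  (same call as traced above)
  -> return 34
  f(m=8) -> return 21  (same call as traced above)
-> return 55

Final answer: 55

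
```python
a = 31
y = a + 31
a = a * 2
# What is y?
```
Trace:
  a=31
  a=31, y=62
  a=62, y=62

Final answer: 62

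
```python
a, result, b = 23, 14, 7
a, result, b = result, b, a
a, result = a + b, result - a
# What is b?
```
Trace:
  a=23, result=14, b=7
  a=14, result=7, b=23
  a=37, result=-7, b=23

Final answer: 23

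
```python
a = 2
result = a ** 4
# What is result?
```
Trace:
  a=2
  a=2, result=16

Final answer: 16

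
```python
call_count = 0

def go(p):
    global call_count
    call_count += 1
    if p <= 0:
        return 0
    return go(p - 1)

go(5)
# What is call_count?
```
Call trace:
go(p=5)
  go(p=4)
    go(p=3)
      go(p=2)
        go(p=1)
          go(p=0)
          -> return 0
        -> return 0
      -> return 0
    -> return 0
  -> return 0
-> return 0

call_count is incremented once per call. go is entered once for each p = 5, 4, 3, 2, 1, 0 (the p <= 0 call returns without recursing), i.e. 5 + 1 calls.
call_count = 6

Final answer: 6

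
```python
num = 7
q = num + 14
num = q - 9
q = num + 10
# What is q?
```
Trace:
  num=7
  num=7, q=21
  num=12, q=21
  num=12, q=22

Final answer: 22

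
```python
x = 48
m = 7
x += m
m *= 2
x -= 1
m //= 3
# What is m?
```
Trace:
  x=48
  x=48, m=7
  x=55, m=7
  x=55, m=14
  x=54, m=14
  x=54, m=4

Final answer: 4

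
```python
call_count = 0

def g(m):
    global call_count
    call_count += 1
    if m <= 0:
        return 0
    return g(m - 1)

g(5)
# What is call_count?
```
Call trace:
g(m=5)
  g(m=4)
    g(m=3)
      g(m=2)
        g(m=1)
          g(m=0)
          -> return 0
        -> return 0
      -> return 0
    -> return 0
  -> return 0
-> return 0

call_count is incremented once per call. g is entered once for each m = 5, 4, 3, 2, 1, 0 (the m <= 0 call returns without recursing), i.e. 5 + 1 calls.
call_count = 6

Final answer: 6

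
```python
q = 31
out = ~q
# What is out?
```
Trace:
  q=31
  q=31, out=-32

Final answer: -32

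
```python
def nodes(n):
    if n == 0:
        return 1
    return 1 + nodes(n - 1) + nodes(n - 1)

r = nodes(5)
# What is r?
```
Call trace (a repeated sub-call is expanded the first time; later identical calls just restate its return value):
nodes(n=5)
  nodes(n=4)
    nodes(n=3)
      nodes(n=2)
        nodes(n=1)
          nodes(n=0)
          -> return 1
          nodes(n=0)
          -> return 1
        -> return 3
        nodes(n=1) -> return 3  (same call as traced above)
      -> return 7
      nodes(n=2) -> return 7  (same call as traced above)
    -> return 15
    nodes(n=3) -> return 15  (same call as traced above)
  -> return 31
  nodes(n=4) -> return 31  (same call as traced above)
-> return 63

Final answer: 63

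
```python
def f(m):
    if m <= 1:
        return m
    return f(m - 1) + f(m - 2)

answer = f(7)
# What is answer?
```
Call trace (a repeated sub-call is expanded the first time; later identical calls just restate its return value):
f(m=7)
  f(m=6)
    f(m=5)
      f(m=4)
        f(m=3)
          f(m=2)
            f(m=1)
            -> return 1
            f(m=0)
            -> return 0
          -> return 1
          f(m=1)
          -> return 1
        -> return 2
        f(m=2) -> return 1  (same call as traced above)
      -> return 3
      f(m=3) -> return 2  (same call as traced above)
    -> return 5
    f(m=4) -> return 3  (same call as traced above)
  -> return 8
  f(m=5) -> return 5  (same call as traced above)
-> return 13

Final answer: 13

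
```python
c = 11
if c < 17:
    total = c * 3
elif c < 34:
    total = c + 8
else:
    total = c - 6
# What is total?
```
Trace:
  c=11
  c=11, total=33

Final answer: 33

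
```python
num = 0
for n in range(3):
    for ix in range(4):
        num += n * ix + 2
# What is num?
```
Trace:
  num=0
  num=2, n=0, ix=0
  num=4, n=0, ix=1
  num=6, n=0, ix=2
  num=8, n=0, ix=3
  num=10, n=1, ix=0
  num=13, n=1, ix=1
  num=17, n=1, ix=2
  num=22, n=1, ix=3
  num=24, n=2, ix=0
  num=28, n=2, ix=1
  num=34, n=2, ix=2
  num=42, n=2, ix=3

Final answer: 42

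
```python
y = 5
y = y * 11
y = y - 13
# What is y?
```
Trace:
  y=5
  y=55
  y=42

Final answer: 42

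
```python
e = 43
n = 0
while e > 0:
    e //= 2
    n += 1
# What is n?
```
Trace:
  e=43
  e=43, n=0
  e=21, n=1
  e=10, n=2
  e=5, n=3
  e=2, n=4
  e=1, n=5
  e=0, n=6

Final answer: 6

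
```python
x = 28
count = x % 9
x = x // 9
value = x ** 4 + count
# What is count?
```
Trace:
  x=28
  x=28, count=1
  x=3, count=1
  x=3, count=1, value=82

Final answer: 1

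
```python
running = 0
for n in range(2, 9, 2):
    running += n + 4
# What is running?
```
Trace:
  running=0
  running=6, n=2
  running=14, n=4
  running=24, n=6
  running=36, n=8

Final answer: 36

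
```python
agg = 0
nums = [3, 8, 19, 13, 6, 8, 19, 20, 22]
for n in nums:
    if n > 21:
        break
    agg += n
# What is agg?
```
Trace:
  agg=0
  agg=3, n=3
  agg=11, n=8
  agg=30, n=19
  agg=43, n=13
  agg=49, n=6
  agg=57, n=8
  agg=76, n=19
  agg=96, n=20
  agg=96, n=22

Final answer: 96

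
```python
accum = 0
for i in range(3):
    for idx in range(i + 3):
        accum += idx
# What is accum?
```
Trace:
  accum=0
  accum=0, i=0, idx=0
  accum=1, i=0, idx=1
  accum=3, i=0, idx=2
  accum=3, i=1, idx=0
  accum=4, i=1, idx=1
  accum=6, i=1, idx=2
  accum=9, i=1, idx=3
  accum=9, i=2, idx=0
  accum=10, i=2, idx=1
  accum=12, i=2, idx=2
  accum=15, i=2, idx=3
  accum=19, i=2, idx=4

Final answer: 19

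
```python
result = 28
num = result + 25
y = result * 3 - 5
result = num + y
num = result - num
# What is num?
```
Trace:
  result=28
  result=28, num=53
  result=28, num=53, y=79
  result=132, num=53, y=79
  result=132, num=79, y=79

Final answer: 79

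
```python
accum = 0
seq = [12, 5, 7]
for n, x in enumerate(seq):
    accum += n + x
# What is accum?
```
Trace:
  accum=0
  accum=12, n=0, x=12
  accum=18, n=1, x=5
  accum=27, n=2, x=7

Final answer: 27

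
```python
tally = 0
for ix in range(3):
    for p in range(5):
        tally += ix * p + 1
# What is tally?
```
Trace:
  tally=0
  tally=1, ix=0, p=0
  tally=2, ix=0, p=1
  tally=3, ix=0, p=2
  tally=4, ix=0, p=3
  tally=5, ix=0, p=4
  tally=6, ix=1, p=0
  tally=8, ix=1, p=1
  tally=11, ix=1, p=2
  tally=15, ix=1, p=3
  tally=20, ix=1, p=4
  tally=21, ix=2, p=0
  tally=24, ix=2, p=1
  tally=29, ix=2, p=2
  tally=36, ix=2, p=3
  tally=45, ix=2, p=4

Final answer: 45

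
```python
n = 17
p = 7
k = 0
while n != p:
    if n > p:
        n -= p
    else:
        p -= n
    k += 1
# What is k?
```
Trace:
  n=17
  n=17, p=7
  n=17, p=7, k=0
  n=10, p=7, k=1
  n=3, p=7, k=2
  n=3, p=4, k=3
  n=3, p=1, k=4
  n=2, p=1, k=5
  n=1, p=1, k=6

Final answer: 6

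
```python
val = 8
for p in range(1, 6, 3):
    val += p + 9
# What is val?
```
Trace:
  val=8
  val=18, p=1
  val=31, p=4

Final answer: 31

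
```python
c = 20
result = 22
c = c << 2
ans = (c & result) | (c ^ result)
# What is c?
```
Trace:
  c=20
  c=20, result=22
  c=80, result=22
  c=80, result=22, ans=86

Final answer: 80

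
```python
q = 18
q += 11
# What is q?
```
Trace:
  q=18
  q=29

Final answer: 29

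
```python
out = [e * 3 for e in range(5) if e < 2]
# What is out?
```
Trace:
  e=0
  e=1
  e=2
  e=3
  e=4
  out=[0, 3]

Final answer: [0, 3]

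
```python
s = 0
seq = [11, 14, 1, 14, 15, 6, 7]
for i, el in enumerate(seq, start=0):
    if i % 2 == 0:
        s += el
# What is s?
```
Trace:
  s=0
  s=11, i=0, el=11
  s=11, i=1, el=14
  s=12, i=2, el=1
  s=12, i=3, el=14
  s=27, i=4, el=15
  s=27, i=5, el=6
  s=34, i=6, el=7

Final answer: 34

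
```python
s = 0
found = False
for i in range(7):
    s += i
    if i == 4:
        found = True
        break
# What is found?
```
Trace:
  s=0
  s=0, found=False
  s=0, found=False, i=0
  s=1, found=False, i=1
  s=3, found=False, i=2
  s=6, found=False, i=3
  s=10, found=True, i=4

Final answer: True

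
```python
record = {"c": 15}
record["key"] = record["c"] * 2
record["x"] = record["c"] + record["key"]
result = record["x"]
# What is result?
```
Trace:
  record={'c': 15}
  record={'c': 15, 'key': 30}
  record={'c': 15, 'key': 30, 'x': 45}
  record={'c': 15, 'key': 30, 'x': 45}, result=45

Final answer: 45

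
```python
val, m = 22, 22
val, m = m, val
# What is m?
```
Trace:
  val=22, m=22
  val=22, m=22

Final answer: 22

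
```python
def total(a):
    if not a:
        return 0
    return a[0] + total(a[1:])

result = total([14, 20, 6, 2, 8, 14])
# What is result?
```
Call trace:
total(a=[14, 20, 6, 2, 8, 14])
  total(a=[20, 6, 2, 8, 14])
    total(a=[6, 2, 8, 14])
      total(a=[2, 8, 14])
        total(a=[8, 14])
          total(a=[14])
            total(a=[])
            -> return 0
          -> return 14
        -> return 22
      -> return 24
    -> return 30
  -> return 50
-> return 64

Final answer: 64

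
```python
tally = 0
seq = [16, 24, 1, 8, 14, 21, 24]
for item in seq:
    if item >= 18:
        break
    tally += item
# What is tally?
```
Trace:
  tally=0
  tally=16, item=16
  tally=16, item=24

Final answer: 16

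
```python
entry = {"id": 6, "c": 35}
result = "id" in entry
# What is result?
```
Trace:
  entry={'id': 6, 'c': 35}
  entry={'id': 6, 'c': 35}, result=True

Final answer: True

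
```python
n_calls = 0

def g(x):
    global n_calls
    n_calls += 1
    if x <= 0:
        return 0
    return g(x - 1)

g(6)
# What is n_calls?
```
Call trace:
g(x=6)
  g(x=5)
    g(x=4)
      g(x=3)
        g(x=2)
          g(x=1)
            g(x=0)
            -> return 0
          -> return 0
        -> return 0
      -> return 0
    -> return 0
  -> return 0
-> return 0

n_calls is incremented once per call. g is entered once for each x = 6, 5, 4, 3, 2, 1, 0 (the x <= 0 call returns without recursing), i.e. 6 + 1 calls.
n_calls = 7

Final answer: 7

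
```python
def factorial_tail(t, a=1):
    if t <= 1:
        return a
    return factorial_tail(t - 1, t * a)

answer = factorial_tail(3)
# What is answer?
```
Call trace:
factorial_tail(t=3, a=1)
  factorial_tail(t=2, a=3)
    factorial_tail(t=1, a=6)
    -> return 6
  -> return 6
-> return 6

Final answer: 6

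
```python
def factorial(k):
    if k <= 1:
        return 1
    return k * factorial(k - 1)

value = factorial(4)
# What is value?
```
Call trace:
factorial(k=4)
  factorial(k=3)
    factorial(k=2)
      factorial(k=1)
      -> return 1
    -> return 2
  -> return 6
-> return 24

Final answer: 24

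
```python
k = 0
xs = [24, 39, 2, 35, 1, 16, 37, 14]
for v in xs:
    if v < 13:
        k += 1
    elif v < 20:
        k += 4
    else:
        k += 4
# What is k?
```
Trace:
  k=0
  k=4, v=24
  k=8, v=39
  k=9, v=2
  k=13, v=35
  k=14, v=1
  k=18, v=16
  k=22, v=37
  k=26, v=14

Final answer: 26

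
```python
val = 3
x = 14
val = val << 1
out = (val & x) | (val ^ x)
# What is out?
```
Trace:
  val=3
  val=3, x=14
  val=6, x=14
  val=6, x=14, out=14

Final answer: 14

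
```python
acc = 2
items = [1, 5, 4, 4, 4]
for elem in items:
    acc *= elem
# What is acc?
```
Trace:
  acc=2
  acc=2, elem=1
  acc=10, elem=5
  acc=40, elem=4
  acc=160, elem=4
  acc=640, elem=4

Final answer: 640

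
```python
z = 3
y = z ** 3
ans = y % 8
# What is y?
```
Trace:
  z=3
  z=3, y=27
  z=3, y=27, ans=3

Final answer: 27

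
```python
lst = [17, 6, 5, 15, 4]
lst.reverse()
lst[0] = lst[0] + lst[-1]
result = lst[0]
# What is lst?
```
Trace:
  lst=[17, 6, 5, 15, 4]
  lst=[4, 15, 5, 6, 17]
  lst=[21, 15, 5, 6, 17]
  lst=[21, 15, 5, 6, 17], result=21

Final answer: [21, 15, 5, 6, 17]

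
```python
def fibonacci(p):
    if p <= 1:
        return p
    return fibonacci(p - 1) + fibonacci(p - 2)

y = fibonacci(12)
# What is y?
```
Call trace (a repeated sub-call is expanded the first time; later identical calls just restate its return value):
fibonacci(p=12)
  fibonacci(p=11)
    fibonacci(p=10)
      fibonacci(p=9)
        fibonacci(p=8)
          fibonacci(p=7)
            fibonacci(p=6)
              fibonacci(p=5)
                fibonacci(p=4)
                  fibonacci(p=3)
                    fibonacci(p=2)
                      fibonacci(p=1)
                      -> return 1
                      fibonacci(p=0)
                      -> return 0
                    -> return 1
                    fibonacci(p=1)
                    -> return 1
                  -> return 2
                  fibonacci(p=2) -> return 1  (same call as traced above)
                -> return 3
                fibonacci(p=3) -> return 2  (same call as traced above)
              -> return 5
              fibonacci(p=4) -> return 3  (same call as traced above)
            -> return 8
            fibonacci(p=5) -> return 5  (same call as traced above)
          -> return 13
          fibonacci(p=6) -> return 8  (same call as traced above)
        -> return 21
        fibonacci(p=7) -> return 13  (same call as traced above)
      -> return 34
      fibonacci(p=8) -> return 21  (same call as traced above)
    -> return 55
    fibonacci(p=9) -> return 34  (same call as traced above)
  -> return 89
  fibonacci(p=10) -> return 55  (same call as traced above)
-> return 144

Final answer: 144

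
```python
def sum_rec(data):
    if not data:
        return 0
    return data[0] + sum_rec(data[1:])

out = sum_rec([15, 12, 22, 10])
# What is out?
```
Call trace:
sum_rec(data=[15, 12, 22, 10])
  sum_rec(data=[12, 22, 10])
    sum_rec(data=[22, 10])
      sum_rec(data=[10])
        sum_rec(data=[])
        -> return 0
      -> return 10
    -> return 32
  -> return 44
-> return 59

Final answer: 59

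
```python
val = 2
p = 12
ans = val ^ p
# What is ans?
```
Trace:
  val=2
  val=2, p=12
  val=2, p=12, ans=14

Final answer: 14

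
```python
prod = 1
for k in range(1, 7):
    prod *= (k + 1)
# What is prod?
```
Trace:
  prod=1
  prod=2, k=1
  prod=6, k=2
  prod=24, k=3
  prod=120, k=4
  prod=720, k=5
  prod=5040, k=6

Final answer: 5040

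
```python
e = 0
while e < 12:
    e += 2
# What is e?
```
Trace:
  e=0
  e=2
  e=4
  e=6
  e=8
  e=10
  e=12

Final answer: 12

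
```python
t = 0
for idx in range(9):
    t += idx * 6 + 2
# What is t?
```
Trace:
  t=0
  t=2, idx=0
  t=10, idx=1
  t=24, idx=2
  t=44, idx=3
  t=70, idx=4
  t=102, idx=5
  t=140, idx=6
  t=184, idx=7
  t=234, idx=8

Final answer: 234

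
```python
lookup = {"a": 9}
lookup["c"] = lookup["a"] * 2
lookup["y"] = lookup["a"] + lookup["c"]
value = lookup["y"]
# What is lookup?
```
Trace:
  lookup={'a': 9}
  lookup={'a': 9, 'c': 18}
  lookup={'a': 9, 'c': 18, 'y': 27}
  lookup={'a': 9, 'c': 18, 'y': 27}, value=27

Final answer: {'a': 9, 'c': 18, 'y': 27}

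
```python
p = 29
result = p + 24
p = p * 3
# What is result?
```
Trace:
  p=29
  p=29, result=53
  p=87, result=53

Final answer: 53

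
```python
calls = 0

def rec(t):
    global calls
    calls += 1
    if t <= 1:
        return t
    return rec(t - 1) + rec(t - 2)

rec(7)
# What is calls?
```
Call trace (a repeated sub-call is expanded the first time; later identical calls just restate its return value):
rec(t=7)
  rec(t=6)
    rec(t=5)
      rec(t=4)
        rec(t=3)
          rec(t=2)
            rec(t=1)
            -> return 1
            rec(t=0)
            -> return 0
          -> return 1
          rec(t=1)
          -> return 1
        -> return 2
        rec(t=2) -> return 1  (same call as traced above)
      -> return 3
      rec(t=3) -> return 2  (same call as traced above)
    -> return 5
    rec(t=4) -> return 3  (same call as traced above)
  -> return 8
  rec(t=5) -> return 5  (same call as traced above)
-> return 13

calls is incremented once per call, so count the calls in each subtree. Let C(t) = number of calls made by rec(t).
C(0) = C(1) = 1 (base case, no recursion); C(t) = 1 + C(t - 1) + C(t - 2) otherwise.
C(2) = 1 + C(1) + C(0) = 1 + 1 + 1 = 3
C(3) = 1 + C(2) + C(1) = 1 + 3 + 1 = 5
C(4) = 1 + C(3) + C(2) = 1 + 5 + 3 = 9
C(5) = 1 + C(4) + C(3) = 1 + 9 + 5 = 15
C(6) = 1 + C(5) + C(4) = 1 + 15 + 9 = 25
C(7) = 1 + C(6) + C(5) = 1 + 25 + 15 = 41
calls = C(7) = 41

Final answer: 41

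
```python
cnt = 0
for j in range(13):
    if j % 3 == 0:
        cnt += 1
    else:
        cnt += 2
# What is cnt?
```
Trace:
  cnt=0
  cnt=1, j=0
  cnt=3, j=1
  cnt=5, j=2
  cnt=6, j=3
  cnt=8, j=4
  cnt=10, j=5
  cnt=11, j=6
  cnt=13, j=7
  cnt=15, j=8
  cnt=16, j=9
  cnt=18, j=10
  cnt=20, j=11
  cnt=21, j=12

Final answer: 21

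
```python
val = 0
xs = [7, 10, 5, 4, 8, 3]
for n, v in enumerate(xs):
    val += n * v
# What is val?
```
Trace:
  val=0
  val=0, n=0, v=7
  val=10, n=1, v=10
  val=20, n=2, v=5
  val=32, n=3, v=4
  val=64, n=4, v=8
  val=79, n=5, v=3

Final answer: 79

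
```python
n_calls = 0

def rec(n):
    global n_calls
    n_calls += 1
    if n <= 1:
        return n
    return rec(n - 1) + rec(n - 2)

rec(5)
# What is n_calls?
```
Call trace (a repeated sub-call is expanded the first time; later identical calls just restate its return value):
rec(n=5)
  rec(n=4)
    rec(n=3)
      rec(n=2)
        rec(n=1)
        -> return 1
        rec(n=0)
        -> return 0
      -> return 1
      rec(n=1)
      -> return 1
    -> return 2
    rec(n=2) -> return 1  (same call as traced above)
  -> return 3
  rec(n=3) -> return 2  (same call as traced above)
-> return 5

n_calls is incremented once per call, so count the calls in each subtree. Let C(n) = number of calls made by rec(n).
C(0) = C(1) = 1 (base case, no recursion); C(n) = 1 + C(n - 1) + C(n - 2) otherwise.
C(2) = 1 + C(1) + C(0) = 1 + 1 + 1 = 3
C(3) = 1 + C(2) + C(1) = 1 + 3 + 1 = 5
C(4) = 1 + C(3) + C(2) = 1 + 5 + 3 = 9
C(5) = 1 + C(4) + C(3) = 1 + 9 + 5 = 15
n_calls = C(5) = 15

Final answer: 15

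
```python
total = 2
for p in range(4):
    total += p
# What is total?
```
Trace:
  total=2
  total=2, p=0
  total=3, p=1
  total=5, p=2
  total=8, p=3

Final answer: 8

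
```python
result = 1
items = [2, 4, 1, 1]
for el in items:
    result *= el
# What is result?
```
Trace:
  result=1
  result=2, el=2
  result=8, el=4
  result=8, el=1
  result=8, el=1

Final answer: 8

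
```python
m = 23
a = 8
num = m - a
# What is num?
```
Trace:
  m=23
  m=23, a=8
  m=23, a=8, num=15

Final answer: 15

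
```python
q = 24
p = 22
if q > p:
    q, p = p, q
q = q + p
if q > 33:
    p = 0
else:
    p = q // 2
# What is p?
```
Trace:
  q=24
  q=24, p=22
  q=22, p=24
  q=46, p=24
  q=46, p=0

Final answer: 0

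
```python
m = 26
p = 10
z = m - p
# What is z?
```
Trace:
  m=26
  m=26, p=10
  m=26, p=10, z=16

Final answer: 16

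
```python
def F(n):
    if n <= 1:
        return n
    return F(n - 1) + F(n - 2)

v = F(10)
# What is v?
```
Call trace (a repeated sub-call is expanded the first time; later identical calls just restate its return value):
F(n=10)
  F(n=9)
    F(n=8)
      F(n=7)
        F(n=6)
          F(n=5)
            F(n=4)
              F(n=3)
                F(n=2)
                  F(n=1)
                  -> return 1
                  F(n=0)
                  -> return 0
                -> return 1
                F(n=1)
                -> return 1
              -> return 2
              F(n=2) -> return 1  (same call as traced above)
            -> return 3
            F(n=3) -> return 2  (same call as traced above)
          -> return 5
          F(n=4) -> return 3  (same call as traced above)
        -> return 8
        F(n=5) -> return 5  (same call as traced above)
      -> return 13
      F(n=6) -> return 8  (same call as traced above)
    -> return 21
    F(n=7) -> return 13  (same call as traced above)
  -> return 34
  F(n=8) -> return 21  (same call as traced above)
-> return 55

Final answer: 55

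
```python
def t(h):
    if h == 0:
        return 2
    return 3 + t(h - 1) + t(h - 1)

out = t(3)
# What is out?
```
Call trace (a repeated sub-call is expanded the first time; later identical calls just restate its return value):
t(h=3)
  t(h=2)
    t(h=1)
      t(h=0)
      -> return 2
      t(h=0)
      -> return 2
    -> return 7
    t(h=1) -> return 7  (same call as traced above)
  -> return 17
  t(h=2) -> return 17  (same call as traced above)
-> return 37

Final answer: 37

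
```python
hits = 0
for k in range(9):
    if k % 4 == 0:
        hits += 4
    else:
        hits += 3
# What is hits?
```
Trace:
  hits=0
  hits=4, k=0
  hits=7, k=1
  hits=10, k=2
  hits=13, k=3
  hits=17, k=4
  hits=20, k=5
  hits=23, k=6
  hits=26, k=7
  hits=30, k=8

Final answer: 30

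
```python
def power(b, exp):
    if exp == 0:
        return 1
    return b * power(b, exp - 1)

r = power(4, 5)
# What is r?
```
Call trace:
power(b=4, exp=5)
  power(b=4, exp=4)
    power(b=4, exp=3)
      power(b=4, exp=2)
        power(b=4, exp=1)
          power(b=4, exp=0)
          -> return 1
        -> return 4
      -> return 16
    -> return 64
  -> return 256
-> return 1024

Final answer: 1024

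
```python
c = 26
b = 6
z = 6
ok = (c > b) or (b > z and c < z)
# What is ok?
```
Trace:
  c=26
  c=26, b=6
  c=26, b=6, z=6
  c=26, b=6, z=6, ok=True

Final answer: True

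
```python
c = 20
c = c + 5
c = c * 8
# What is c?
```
Trace:
  c=20
  c=25
  c=200

Final answer: 200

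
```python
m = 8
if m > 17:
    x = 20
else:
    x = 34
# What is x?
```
Trace:
  m=8
  m=8, x=34

Final answer: 34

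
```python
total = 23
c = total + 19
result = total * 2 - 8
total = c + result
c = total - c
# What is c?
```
Trace:
  total=23
  total=23, c=42
  total=23, c=42, result=38
  total=80, c=42, result=38
  total=80, c=38, result=38

Final answer: 38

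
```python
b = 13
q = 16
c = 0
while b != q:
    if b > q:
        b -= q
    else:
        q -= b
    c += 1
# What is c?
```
Trace:
  b=13
  b=13, q=16
  b=13, q=16, c=0
  b=13, q=3, c=1
  b=10, q=3, c=2
  b=7, q=3, c=3
  b=4, q=3, c=4
  b=1, q=3, c=5
  b=1, q=2, c=6
  b=1, q=1, c=7

Final answer: 7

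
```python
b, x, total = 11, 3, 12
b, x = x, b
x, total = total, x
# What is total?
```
Trace:
  b=11, x=3, total=12
  b=3, x=11, total=12
  b=3, x=12, total=11

Final answer: 11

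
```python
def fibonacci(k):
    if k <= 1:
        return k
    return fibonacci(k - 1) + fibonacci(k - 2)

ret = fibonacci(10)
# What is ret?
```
Call trace (a repeated sub-call is expanded the first time; later identical calls just restate its return value):
fibonacci(k=10)
  fibonacci(k=9)
    fibonacci(k=8)
      fibonacci(k=7)
        fibonacci(k=6)
          fibonacci(k=5)
            fibonacci(k=4)
              fibonacci(k=3)
                fibonacci(k=2)
                  fibonacci(k=1)
                  -> return 1
                  fibonacci(k=0)
                  -> return 0
                -> return 1
                fibonacci(k=1)
                -> return 1
              -> return 2
              fibonacci(k=2) -> return 1  (same call as traced above)
            -> return 3
            fibonacci(k=3) -> return 2  (same call as traced above)
          -> return 5
          fibonacci(k=4) -> return 3  (same call as traced above)
        -> return 8
        fibonacci(k=5) -> return 5  (same call as traced above)
      -> return 13
      fibonacci(k=6) -> return 8  (same call as traced above)
    -> return 21
    fibonacci(k=7) -> return 13  (same call as traced above)
  -> return 34
  fibonacci(k=8) -> return 21  (same call as traced above)
-> return 55

Final answer: 55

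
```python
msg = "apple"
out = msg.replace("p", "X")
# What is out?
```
Trace:
  msg='apple'
  msg='apple', out='aXXle'

Final answer: 'aXXle'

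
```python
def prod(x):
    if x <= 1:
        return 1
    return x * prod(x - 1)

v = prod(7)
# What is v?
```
Call trace:
prod(x=7)
  prod(x=6)
    prod(x=5)
      prod(x=4)
        prod(x=3)
          prod(x=2)
            prod(x=1)
            -> return 1
          -> return 2
        -> return 6
      -> return 24
    -> return 120
  -> return 720
-> return 5040

Final answer: 5040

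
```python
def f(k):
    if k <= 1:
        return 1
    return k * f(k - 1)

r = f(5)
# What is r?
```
Call trace:
f(k=5)
  f(k=4)
    f(k=3)
      f(k=2)
        f(k=1)
        -> return 1
      -> return 2
    -> return 6
  -> return 24
-> return 120

Final answer: 120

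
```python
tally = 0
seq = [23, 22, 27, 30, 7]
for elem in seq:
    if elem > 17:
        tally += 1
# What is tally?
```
Trace:
  tally=0
  tally=1, elem=23
  tally=2, elem=22
  tally=3, elem=27
  tally=4, elem=30
  tally=4, elem=7

Final answer: 4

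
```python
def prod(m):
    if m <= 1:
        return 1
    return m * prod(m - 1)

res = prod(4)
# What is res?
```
Call trace:
prod(m=4)
  prod(m=3)
    prod(m=2)
      prod(m=1)
      -> return 1
    -> return 2
  -> return 6
-> return 24

Final answer: 24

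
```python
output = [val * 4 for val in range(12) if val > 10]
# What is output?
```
Trace:
  val=0
  val=1
  val=2
  val=3
  val=4
  val=5
  val=6
  val=7
  val=8
  val=9
  val=10
  val=11
  output=[44]

Final answer: [44]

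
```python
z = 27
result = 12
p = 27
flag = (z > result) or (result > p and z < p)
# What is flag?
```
Trace:
  z=27
  z=27, result=12
  z=27, result=12, p=27
  z=27, result=12, p=27, flag=True

Final answer: True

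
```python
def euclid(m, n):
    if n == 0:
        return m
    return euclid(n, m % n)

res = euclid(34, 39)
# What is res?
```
Call trace:
euclid(m=34, n=39)
  euclid(m=39, n=34)
    euclid(m=34, n=5)
      euclid(m=5, n=4)
        euclid(m=4, n=1)
          euclid(m=1, n=0)
          -> return 1
        -> return 1
      -> return 1
    -> return 1
  -> return 1
-> return 1

Final answer: 1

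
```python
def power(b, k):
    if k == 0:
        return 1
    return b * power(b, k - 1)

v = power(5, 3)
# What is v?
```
Call trace:
power(b=5, k=3)
  power(b=5, k=2)
    power(b=5, k=1)
      power(b=5, k=0)
      -> return 1
    -> return 5
  -> return 25
-> return 125

Final answer: 125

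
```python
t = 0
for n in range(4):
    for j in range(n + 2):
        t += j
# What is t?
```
Trace:
  t=0
  t=0, n=0, j=0
  t=1, n=0, j=1
  t=1, n=1, j=0
  t=2, n=1, j=1
  t=4, n=1, j=2
  t=4, n=2, j=0
  t=5, n=2, j=1
  t=7, n=2, j=2
  t=10, n=2, j=3
  t=10, n=3, j=0
  t=11, n=3, j=1
  t=13, n=3, j=2
  t=16, n=3, j=3
  t=20, n=3, j=4

Final answer: 20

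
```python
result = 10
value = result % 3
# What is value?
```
Trace:
  result=10
  result=10, value=1

Final answer: 1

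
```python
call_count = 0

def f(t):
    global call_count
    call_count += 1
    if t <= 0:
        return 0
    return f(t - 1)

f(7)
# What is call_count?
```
Call trace:
f(t=7)
  f(t=6)
    f(t=5)
      f(t=4)
        f(t=3)
          f(t=2)
            f(t=1)
              f(t=0)
              -> return 0
            -> return 0
          -> return 0
        -> return 0
      -> return 0
    -> return 0
  -> return 0
-> return 0

call_count is incremented once per call. f is entered once for each t = 7, 6, 5, 4, 3, 2, 1, 0 (the t <= 0 call returns without recursing), i.e. 7 + 1 calls.
call_count = 8

Final answer: 8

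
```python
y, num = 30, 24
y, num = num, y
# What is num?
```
Trace:
  y=30, num=24
  y=24, num=30

Final answer: 30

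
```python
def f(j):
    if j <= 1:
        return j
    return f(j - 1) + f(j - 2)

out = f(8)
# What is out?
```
Call trace (a repeated sub-call is expanded the first time; later identical calls just restate its return value):
f(j=8)
  f(j=7)
    f(j=6)
      f(j=5)
        f(j=4)
          f(j=3)
            f(j=2)
              f(j=1)
              -> return 1
              f(j=0)
              -> return 0
            -> return 1
            f(j=1)
            -> return 1
          -> return 2
          f(j=2) -> return 1  (same call as traced above)
        -> return 3
        f(j=3) -> return 2  (same call as traced above)
      -> return 5
      f(j=4) -> return 3  (same call as traced above)
    -> return 8
    f(j=5) -> return 5  (same call as traced above)
  -> return 13
  f(j=6) -> return 8  (same call as traced above)
-> return 21

Final answer: 21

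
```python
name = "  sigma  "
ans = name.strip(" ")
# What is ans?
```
Trace:
  name='  sigma  '
  name='  sigma  ', ans='sigma'

Final answer: 'sigma'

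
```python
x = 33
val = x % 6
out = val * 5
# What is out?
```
Trace:
  x=33
  x=33, val=3
  x=33, val=3, out=15

Final answer: 15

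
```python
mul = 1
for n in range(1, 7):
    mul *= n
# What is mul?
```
Trace:
  mul=1
  mul=1, n=1
  mul=2, n=2
  mul=6, n=3
  mul=24, n=4
  mul=120, n=5
  mul=720, n=6

Final answer: 720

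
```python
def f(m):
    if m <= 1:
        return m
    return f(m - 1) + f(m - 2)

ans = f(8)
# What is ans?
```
Call trace (a repeated sub-call is expanded the first time; later identical calls just restate its return value):
f(m=8)
  f(m=7)
    f(m=6)
      f(m=5)
        f(m=4)
          f(m=3)
            f(m=2)
              f(m=1)
              -> return 1
              f(m=0)
              -> return 0
            -> return 1
            f(m=1)
            -> return 1
          -> return 2
          f(m=2) -> return 1  (same call as traced above)
        -> return 3
        f(m=3) -> return 2  (same call as traced above)
      -> return 5
      f(m=4) -> return 3  (same call as traced above)
    -> return 8
    f(m=5) -> return 5  (same call as traced above)
  -> return 13
  f(m=6) -> return 8  (same call as traced above)
-> return 21

Final answer: 21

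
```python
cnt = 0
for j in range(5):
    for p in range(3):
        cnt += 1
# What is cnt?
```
Trace:
  cnt=0
  cnt=1, j=0, p=0
  cnt=2, j=0, p=1
  cnt=3, j=0, p=2
  cnt=4, j=1, p=0
  cnt=5, j=1, p=1
  cnt=6, j=1, p=2
  cnt=7, j=2, p=0
  cnt=8, j=2, p=1
  cnt=9, j=2, p=2
  cnt=10, j=3, p=0
  cnt=11, j=3, p=1
  cnt=12, j=3, p=2
  cnt=13, j=4, p=0
  cnt=14, j=4, p=1
  cnt=15, j=4, p=2

Final answer: 15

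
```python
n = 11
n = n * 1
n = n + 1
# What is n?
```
Trace:
  n=11
  n=11
  n=12

Final answer: 12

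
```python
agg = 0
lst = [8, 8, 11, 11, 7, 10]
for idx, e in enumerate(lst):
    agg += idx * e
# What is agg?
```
Trace:
  agg=0
  agg=0, idx=0, e=8
  agg=8, idx=1, e=8
  agg=30, idx=2, e=11
  agg=63, idx=3, e=11
  agg=91, idx=4, e=7
  agg=141, idx=5, e=10

Final answer: 141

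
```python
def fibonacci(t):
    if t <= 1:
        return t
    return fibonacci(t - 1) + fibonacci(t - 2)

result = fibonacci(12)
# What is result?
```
Call trace (a repeated sub-call is expanded the first time; later identical calls just restate its return value):
fibonacci(t=12)
  fibonacci(t=11)
    fibonacci(t=10)
      fibonacci(t=9)
        fibonacci(t=8)
          fibonacci(t=7)
            fibonacci(t=6)
              fibonacci(t=5)
                fibonacci(t=4)
                  fibonacci(t=3)
                    fibonacci(t=2)
                      fibonacci(t=1)
                      -> return 1
                      fibonacci(t=0)
                      -> return 0
                    -> return 1
                    fibonacci(t=1)
                    -> return 1
                  -> return 2
                  fibonacci(t=2) -> return 1  (same call as traced above)
                -> return 3
                fibonacci(t=3) -> return 2  (same call as traced above)
              -> return 5
              fibonacci(t=4) -> return 3  (same call as traced above)
            -> return 8
            fibonacci(t=5) -> return 5  (same call as traced above)
          -> return 13
          fibonacci(t=6) -> return 8  (same call as traced above)
        -> return 21
        fibonacci(t=7) -> return 13  (same call as traced above)
      -> return 34
      fibonacci(t=8) -> return 21  (same call as traced above)
    -> return 55
    fibonacci(t=9) -> return 34  (same call as traced above)
  -> return 89
  fibonacci(t=10) -> return 55  (same call as traced above)
-> return 144

Final answer: 144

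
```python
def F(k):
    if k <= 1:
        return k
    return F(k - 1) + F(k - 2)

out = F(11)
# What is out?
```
Call trace (a repeated sub-call is expanded the first time; later identical calls just restate its return value):
F(k=11)
  F(k=10)
    F(k=9)
      F(k=8)
        F(k=7)
          F(k=6)
            F(k=5)
              F(k=4)
                F(k=3)
                  F(k=2)
                    F(k=1)
                    -> return 1
                    F(k=0)
                    -> return 0
                  -> return 1
                  F(k=1)
                  -> return 1
                -> return 2
                F(k=2) -> return 1  (same call as traced above)
              -> return 3
              F(k=3) -> return 2  (same call as traced above)
            -> return 5
            F(k=4) -> return 3  (same call as traced above)
          -> return 8
          F(k=5) -> return 5  (same call as traced above)
        -> return 13
        F(k=6) -> return 8  (same call as traced above)
      -> return 21
      F(k=7) -> return 13  (same call as traced above)
    -> return 34
    F(k=8) -> return 21  (same call as traced above)
  -> return 55
  F(k=9) -> return 34  (same call as traced above)
-> return 89

Final answer: 89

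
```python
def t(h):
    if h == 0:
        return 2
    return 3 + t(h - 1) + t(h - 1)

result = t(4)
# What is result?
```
Call trace (a repeated sub-call is expanded the first time; later identical calls just restate its return value):
t(h=4)
  t(h=3)
    t(h=2)
      t(h=1)
        t(h=0)
        -> return 2
        t(h=0)
        -> return 2
      -> return 7
      t(h=1) -> return 7  (same call as traced above)
    -> return 17
    t(h=2) -> return 17  (same call as traced above)
  -> return 37
  t(h=3) -> return 37  (same call as traced above)
-> return 77

Final answer: 77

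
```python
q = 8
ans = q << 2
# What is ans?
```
Trace:
  q=8
  q=8, ans=32

Final answer: 32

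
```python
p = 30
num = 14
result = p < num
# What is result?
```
Trace:
  p=30
  p=30, num=14
  p=30, num=14, result=False

Final answer: False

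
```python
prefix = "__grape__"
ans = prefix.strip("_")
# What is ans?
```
Trace:
  prefix='__grape__'
  prefix='__grape__', ans='grape'

Final answer: 'grape'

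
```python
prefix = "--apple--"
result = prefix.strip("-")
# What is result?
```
Trace:
  prefix='--apple--'
  prefix='--apple--', result='apple'

Final answer: 'apple'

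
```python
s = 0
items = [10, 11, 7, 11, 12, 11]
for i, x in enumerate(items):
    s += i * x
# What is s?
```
Trace:
  s=0
  s=0, i=0, x=10
  s=11, i=1, x=11
  s=25, i=2, x=7
  s=58, i=3, x=11
  s=106, i=4, x=12
  s=161, i=5, x=11

Final answer: 161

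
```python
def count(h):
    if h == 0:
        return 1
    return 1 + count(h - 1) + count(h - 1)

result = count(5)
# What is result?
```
Call trace (a repeated sub-call is expanded the first time; later identical calls just restate its return value):
count(h=5)
  count(h=4)
    count(h=3)
      count(h=2)
        count(h=1)
          count(h=0)
          -> return 1
          count(h=0)
          -> return 1
        -> return 3
        count(h=1) -> return 3  (same call as traced above)
      -> return 7
      count(h=2) -> return 7  (same call as traced above)
    -> return 15
    count(h=3) -> return 15  (same call as traced above)
  -> return 31
  count(h=4) -> return 31  (same call as traced above)
-> return 63

Final answer: 63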